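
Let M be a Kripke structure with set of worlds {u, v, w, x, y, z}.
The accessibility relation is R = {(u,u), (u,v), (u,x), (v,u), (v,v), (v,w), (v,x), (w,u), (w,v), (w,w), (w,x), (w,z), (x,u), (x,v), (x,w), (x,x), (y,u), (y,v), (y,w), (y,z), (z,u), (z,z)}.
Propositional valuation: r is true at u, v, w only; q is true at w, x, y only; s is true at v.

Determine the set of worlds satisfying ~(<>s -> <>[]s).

u, v, w, x, y

Recall that []ψ holds at a world iff ψ holds at every accessible world, and <>ψ holds iff ψ holds at some accessible world.
Let φ = ~(<>s -> <>[]s). Evaluate φ at each world:
  u (successors {u, v, x}): φ is true.
  v (successors {u, v, w, x}): φ is true.
  w (successors {u, v, w, x, z}): φ is true.
  x (successors {u, v, w, x}): φ is true.
  y (successors {u, v, w, z}): φ is true.
  z (successors {u, z}): φ is false.
For instance, at y:
  At y: <>s -> <>[]s is false, so ~(<>s -> <>[]s) is true.
    At y: <>s is true, <>[]s is false, so <>s -> <>[]s is false.
      At y: <>s requires s at some successor in {u, v, w, z}.
        s holds at v, so <>s is true at y.
      At y: <>[]s requires []s at some successor in {u, v, w, z}.
        At u: []s is false.
        At v: []s is false.
        At w: []s is false.
        At z: []s is false.
      So <>[]s is false at y.
Satisfying worlds: {u, v, w, x, y}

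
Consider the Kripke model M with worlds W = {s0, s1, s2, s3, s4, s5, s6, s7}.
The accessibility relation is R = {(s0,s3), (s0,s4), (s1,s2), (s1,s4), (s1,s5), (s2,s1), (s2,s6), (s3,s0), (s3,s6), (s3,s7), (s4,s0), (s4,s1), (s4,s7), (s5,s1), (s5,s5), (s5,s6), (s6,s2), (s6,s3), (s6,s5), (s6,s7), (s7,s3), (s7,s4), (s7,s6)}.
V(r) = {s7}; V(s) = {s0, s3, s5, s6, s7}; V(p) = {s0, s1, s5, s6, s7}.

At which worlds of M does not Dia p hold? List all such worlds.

Recall that Dia ψ holds at a world iff ψ holds at some accessible world.
Let φ = not Dia p. Evaluate φ at each world:
  s0 (successors {s3, s4}): φ is true.
  s1 (successors {s2, s4, s5}): φ is false.
  s2 (successors {s1, s6}): φ is false.
  s3 (successors {s0, s6, s7}): φ is false.
  s4 (successors {s0, s1, s7}): φ is false.
  s5 (successors {s1, s5, s6}): φ is false.
  s6 (successors {s2, s3, s5, s7}): φ is false.
  s7 (successors {s3, s4, s6}): φ is false.
For instance, at s3:
  At s3: Dia p is true, so not Dia p is false.
    At s3: Dia p requires p at some successor in {s0, s6, s7}.
      p holds at s0, so Dia p is true at s3.
Satisfying worlds: {s0}

s0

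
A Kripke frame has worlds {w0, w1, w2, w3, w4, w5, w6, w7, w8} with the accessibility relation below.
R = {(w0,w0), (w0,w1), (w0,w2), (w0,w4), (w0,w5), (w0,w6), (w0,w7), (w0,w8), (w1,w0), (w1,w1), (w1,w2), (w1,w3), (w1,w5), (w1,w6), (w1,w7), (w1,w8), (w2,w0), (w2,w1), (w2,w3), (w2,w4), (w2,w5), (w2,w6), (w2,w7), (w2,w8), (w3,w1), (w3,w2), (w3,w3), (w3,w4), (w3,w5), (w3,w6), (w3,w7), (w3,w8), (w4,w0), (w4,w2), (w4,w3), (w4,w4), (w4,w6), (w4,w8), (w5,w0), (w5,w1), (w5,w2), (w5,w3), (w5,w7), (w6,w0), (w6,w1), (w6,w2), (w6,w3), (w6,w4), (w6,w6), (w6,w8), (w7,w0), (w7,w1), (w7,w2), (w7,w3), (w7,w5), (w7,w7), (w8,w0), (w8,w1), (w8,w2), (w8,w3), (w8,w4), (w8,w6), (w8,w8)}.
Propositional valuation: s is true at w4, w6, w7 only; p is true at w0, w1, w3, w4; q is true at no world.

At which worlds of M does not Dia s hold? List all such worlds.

Let φ = not Dia s. Evaluate φ at each world:
  w0 (successors {w0, w1, w2, w4, w5, w6, w7, w8}): φ is false.
  w1 (successors {w0, w1, w2, w3, w5, w6, w7, w8}): φ is false.
  w2 (successors {w0, w1, w3, w4, w5, w6, w7, w8}): φ is false.
  w3 (successors {w1, w2, w3, w4, w5, w6, w7, w8}): φ is false.
  w4 (successors {w0, w2, w3, w4, w6, w8}): φ is false.
  w5 (successors {w0, w1, w2, w3, w7}): φ is false.
  w6 (successors {w0, w1, w2, w3, w4, w6, w8}): φ is false.
  w7 (successors {w0, w1, w2, w3, w5, w7}): φ is false.
  w8 (successors {w0, w1, w2, w3, w4, w6, w8}): φ is false.
For instance, at w2:
  At w2: Dia s is true, so not Dia s is false.
    At w2: Dia s requires s at some successor in {w0, w1, w3, w4, w5, w6, w7, w8}.
      s holds at w4, so Dia s is true at w2.
Satisfying worlds: none.

none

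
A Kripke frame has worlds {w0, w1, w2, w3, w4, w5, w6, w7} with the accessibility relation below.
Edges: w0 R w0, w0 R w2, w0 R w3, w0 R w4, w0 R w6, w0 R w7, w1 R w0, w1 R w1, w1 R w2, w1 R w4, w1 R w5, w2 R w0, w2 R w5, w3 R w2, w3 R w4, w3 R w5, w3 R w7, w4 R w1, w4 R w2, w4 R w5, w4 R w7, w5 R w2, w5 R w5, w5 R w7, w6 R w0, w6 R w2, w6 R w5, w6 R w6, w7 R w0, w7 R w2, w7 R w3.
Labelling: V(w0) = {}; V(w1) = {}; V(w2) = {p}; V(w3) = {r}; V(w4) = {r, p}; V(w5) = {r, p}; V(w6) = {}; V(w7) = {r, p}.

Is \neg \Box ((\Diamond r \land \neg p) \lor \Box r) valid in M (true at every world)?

Yes

Recall that \Box ψ holds at a world iff ψ holds at every accessible world, and \Diamond ψ holds iff ψ holds at some accessible world.
Let φ = \neg \Box ((\Diamond r \land \neg p) \lor \Box r). Evaluate φ at each world:
  w0 (successors {w0, w2, w3, w4, w6, w7}): φ is true.
  w1 (successors {w0, w1, w2, w4, w5}): φ is true.
  w2 (successors {w0, w5}): φ is true.
  w3 (successors {w2, w4, w5, w7}): φ is true.
  w4 (successors {w1, w2, w5, w7}): φ is true.
  w5 (successors {w2, w5, w7}): φ is true.
  w6 (successors {w0, w2, w5, w6}): φ is true.
  w7 (successors {w0, w2, w3}): φ is true.
For instance, at w3:
  At w3: \Box ((\Diamond r \land \neg p) \lor \Box r) is false, so \neg \Box ((\Diamond r \land \neg p) \lor \Box r) is true.
    At w3: \Box ((\Diamond r \land \neg p) \lor \Box r) requires (\Diamond r \land \neg p) \lor \Box r at every successor {w2, w4, w5, w7}.
      (\Diamond r \land \neg p) \lor \Box r fails at w2, so \Box ((\Diamond r \land \neg p) \lor \Box r) is false at w3.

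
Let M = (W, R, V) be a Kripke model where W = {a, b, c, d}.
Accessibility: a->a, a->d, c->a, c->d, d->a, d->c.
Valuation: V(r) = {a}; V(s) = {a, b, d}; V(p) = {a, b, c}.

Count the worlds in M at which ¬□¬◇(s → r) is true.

3

Let φ = ¬□¬◇(s → r). Evaluate φ at each world:
  a (successors {a, d}): φ is true.
  b (successors ∅): φ is false.
  c (successors {a, d}): φ is true.
  d (successors {a, c}): φ is true.
For instance, at a:
  At a: □¬◇(s → r) is false, so ¬□¬◇(s → r) is true.
    At a: □¬◇(s → r) requires ¬◇(s → r) at every successor {a, d}.
      ¬◇(s → r) fails at a, so □¬◇(s → r) is false at a.
Satisfying worlds: {a, c, d}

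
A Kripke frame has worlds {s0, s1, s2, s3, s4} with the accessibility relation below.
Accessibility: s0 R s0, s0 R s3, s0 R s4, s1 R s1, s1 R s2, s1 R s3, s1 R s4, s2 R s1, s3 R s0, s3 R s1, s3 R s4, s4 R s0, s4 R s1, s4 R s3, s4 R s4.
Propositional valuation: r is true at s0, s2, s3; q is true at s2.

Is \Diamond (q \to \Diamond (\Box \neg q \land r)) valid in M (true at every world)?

Yes

Recall that \Box ψ holds at a world iff ψ holds at every accessible world, and \Diamond ψ holds iff ψ holds at some accessible world.
Let φ = \Diamond (q \to \Diamond (\Box \neg q \land r)). Evaluate φ at each world:
  s0 (successors {s0, s3, s4}): φ is true.
  s1 (successors {s1, s2, s3, s4}): φ is true.
  s2 (successors {s1}): φ is true.
  s3 (successors {s0, s1, s4}): φ is true.
  s4 (successors {s0, s1, s3, s4}): φ is true.
For instance, at s4:
  At s4: \Diamond (q \to \Diamond (\Box \neg q \land r)) requires q \to \Diamond (\Box \neg q \land r) at some successor in {s0, s1, s3, s4}.
    q \to \Diamond (\Box \neg q \land r) holds at s0, so \Diamond (q \to \Diamond (\Box \neg q \land r)) is true at s4.
      At s0: q is false, \Diamond (\Box \neg q \land r) is true, so q \to \Diamond (\Box \neg q \land r) is true.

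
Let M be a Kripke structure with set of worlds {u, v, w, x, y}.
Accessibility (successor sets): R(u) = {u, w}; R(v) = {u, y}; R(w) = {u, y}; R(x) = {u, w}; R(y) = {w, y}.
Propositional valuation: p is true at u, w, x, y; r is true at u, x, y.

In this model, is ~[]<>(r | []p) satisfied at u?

No

At u: []<>(r | []p) is true, so ~[]<>(r | []p) is false.
  At u: []<>(r | []p) requires <>(r | []p) at every successor {u, w}.
      At u: <>(r | []p) requires r | []p at some successor in {u, w}.
        r | []p holds at u, so <>(r | []p) is true at u.
      At w: <>(r | []p) requires r | []p at some successor in {u, y}.
        r | []p holds at u, so <>(r | []p) is true at w.
  So []<>(r | []p) is true at u.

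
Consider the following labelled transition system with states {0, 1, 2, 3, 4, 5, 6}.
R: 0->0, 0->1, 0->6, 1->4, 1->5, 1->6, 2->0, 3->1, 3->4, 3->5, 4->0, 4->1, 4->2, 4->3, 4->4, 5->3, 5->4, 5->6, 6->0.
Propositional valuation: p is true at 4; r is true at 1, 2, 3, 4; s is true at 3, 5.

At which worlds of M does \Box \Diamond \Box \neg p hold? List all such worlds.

0, 1, 2, 3, 6

Let φ = \Box \Diamond \Box \neg p. Evaluate φ at each world:
  0 (successors {0, 1, 6}): φ is true.
  1 (successors {4, 5, 6}): φ is true.
  2 (successors {0}): φ is true.
  3 (successors {1, 4, 5}): φ is true.
  4 (successors {0, 1, 2, 3, 4}): φ is false.
  5 (successors {3, 4, 6}): φ is false.
  6 (successors {0}): φ is true.
For instance, at 4:
  At 4: \Box \Diamond \Box \neg p requires \Diamond \Box \neg p at every successor {0, 1, 2, 3, 4}.
    \Diamond \Box \neg p fails at 3, so \Box \Diamond \Box \neg p is false at 4.
      At 3: \Diamond \Box \neg p requires \Box \neg p at some successor in {1, 4, 5}.
        At 1: \Box \neg p is false.
        At 4: \Box \neg p is false.
        At 5: \Box \neg p is false.
      So \Diamond \Box \neg p is false at 3.
Satisfying worlds: {0, 1, 2, 3, 6}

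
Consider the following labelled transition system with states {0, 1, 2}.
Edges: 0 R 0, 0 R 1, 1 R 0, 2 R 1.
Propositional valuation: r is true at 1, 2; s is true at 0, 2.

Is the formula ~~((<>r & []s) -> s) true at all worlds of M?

Yes

Let φ = ~~((<>r & []s) -> s). Evaluate φ at each world:
  0 (successors {0, 1}): φ is true.
  1 (successors {0}): φ is true.
  2 (successors {1}): φ is true.
For instance, at 1:
  At 1: ~((<>r & []s) -> s) is false, so ~~((<>r & []s) -> s) is true.
    At 1: (<>r & []s) -> s is true, so ~((<>r & []s) -> s) is false.
      At 1: <>r & []s is false, s is false, so (<>r & []s) -> s is true.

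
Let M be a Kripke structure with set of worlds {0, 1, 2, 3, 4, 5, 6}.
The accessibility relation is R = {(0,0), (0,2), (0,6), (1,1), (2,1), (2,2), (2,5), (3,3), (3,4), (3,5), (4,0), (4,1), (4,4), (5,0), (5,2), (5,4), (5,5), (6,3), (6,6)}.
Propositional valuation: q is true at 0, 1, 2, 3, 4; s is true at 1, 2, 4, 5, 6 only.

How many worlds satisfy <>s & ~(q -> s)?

2

Let φ = <>s & ~(q -> s). Evaluate φ at each world:
  0 (successors {0, 2, 6}): φ is true.
  1 (successors {1}): φ is false.
  2 (successors {1, 2, 5}): φ is false.
  3 (successors {3, 4, 5}): φ is true.
  4 (successors {0, 1, 4}): φ is false.
  5 (successors {0, 2, 4, 5}): φ is false.
  6 (successors {3, 6}): φ is false.
For instance, at 2:
  At 2: <>s is true, ~(q -> s) is false, so <>s & ~(q -> s) is false.
    At 2: <>s requires s at some successor in {1, 2, 5}.
      s holds at 1, so <>s is true at 2.
Satisfying worlds: {0, 3}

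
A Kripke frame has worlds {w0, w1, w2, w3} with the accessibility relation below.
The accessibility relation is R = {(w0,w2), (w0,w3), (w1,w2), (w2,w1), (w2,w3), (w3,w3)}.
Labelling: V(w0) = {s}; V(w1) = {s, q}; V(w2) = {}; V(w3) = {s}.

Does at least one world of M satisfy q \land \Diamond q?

Recall that \Diamond ψ holds at a world iff ψ holds at some accessible world.
Let φ = q \land \Diamond q. Evaluate φ at each world:
  w0 (successors {w2, w3}): φ is false.
  w1 (successors {w2}): φ is false.
  w2 (successors {w1, w3}): φ is false.
  w3 (successors {w3}): φ is false.
For instance, at w2:
  At w2: q is false, \Diamond q is true, so q \land \Diamond q is false.
    At w2: \Diamond q requires q at some successor in {w1, w3}.
      q holds at w1, so \Diamond q is true at w2.

No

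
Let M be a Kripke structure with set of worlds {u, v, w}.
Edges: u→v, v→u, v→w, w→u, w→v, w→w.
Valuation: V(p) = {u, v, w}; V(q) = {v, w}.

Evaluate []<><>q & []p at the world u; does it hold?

At u: []<><>q is true, []p is true, so []<><>q & []p is true.
  At u: []<><>q requires <><>q at every successor {v}.
      At v: <><>q requires <>q at some successor in {u, w}.
        <>q holds at u, so <><>q is true at v.
  So []<><>q is true at u.
  At u: []p requires p at every successor {v}.
    At v: p is true.
  So []p is true at u.

Yes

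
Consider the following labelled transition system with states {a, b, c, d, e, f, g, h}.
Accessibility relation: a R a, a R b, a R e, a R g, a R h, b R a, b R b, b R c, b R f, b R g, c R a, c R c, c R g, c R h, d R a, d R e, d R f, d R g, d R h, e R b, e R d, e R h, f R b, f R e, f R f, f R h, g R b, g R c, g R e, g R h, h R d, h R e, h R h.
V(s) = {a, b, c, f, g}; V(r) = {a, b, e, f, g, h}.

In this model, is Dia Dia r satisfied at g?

At g: Dia Dia r requires Dia r at some successor in {b, c, e, h}.
  Dia r holds at b, so Dia Dia r is true at g.
    At b: Dia r requires r at some successor in {a, b, c, f, g}.
      r holds at a, so Dia r is true at b.

Yes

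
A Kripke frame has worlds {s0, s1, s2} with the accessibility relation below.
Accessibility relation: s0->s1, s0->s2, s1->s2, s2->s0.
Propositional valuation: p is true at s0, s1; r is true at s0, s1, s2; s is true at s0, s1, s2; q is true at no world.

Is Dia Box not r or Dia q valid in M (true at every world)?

Let φ = Dia Box not r or Dia q. Evaluate φ at each world:
  s0 (successors {s1, s2}): φ is false.
  s1 (successors {s2}): φ is false.
  s2 (successors {s0}): φ is false.
Detail at s0 (counterexample):
  At s0: Dia Box not r is false, Dia q is false, so Dia Box not r or Dia q is false.
    At s0: Dia Box not r requires Box not r at some successor in {s1, s2}.
      At s1: Box not r is false.
      At s2: Box not r is false.
    So Dia Box not r is false at s0.
    At s0: Dia q requires q at some successor in {s1, s2}.
      At s1: q is false.
      At s2: q is false.
    So Dia q is false at s0.

No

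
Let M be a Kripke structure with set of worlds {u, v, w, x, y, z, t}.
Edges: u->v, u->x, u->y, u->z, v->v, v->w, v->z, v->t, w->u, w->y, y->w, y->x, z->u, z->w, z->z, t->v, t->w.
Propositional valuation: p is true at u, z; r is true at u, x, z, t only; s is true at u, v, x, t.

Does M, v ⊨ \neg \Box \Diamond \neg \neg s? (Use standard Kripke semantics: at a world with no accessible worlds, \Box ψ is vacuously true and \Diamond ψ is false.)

At v: \Box \Diamond \neg \neg s is true, so \neg \Box \Diamond \neg \neg s is false.
  At v: \Box \Diamond \neg \neg s requires \Diamond \neg \neg s at every successor {v, w, z, t}.
    At v: \Diamond \neg \neg s is true.
    At w: \Diamond \neg \neg s is true.
    At z: \Diamond \neg \neg s is true.
    At t: \Diamond \neg \neg s is true.
  So \Box \Diamond \neg \neg s is true at v.

No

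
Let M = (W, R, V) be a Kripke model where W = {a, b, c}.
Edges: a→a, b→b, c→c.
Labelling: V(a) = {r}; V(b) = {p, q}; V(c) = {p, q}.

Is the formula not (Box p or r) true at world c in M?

No

At c: Box p or r is true, so not (Box p or r) is false.
  At c: Box p is true, r is false, so Box p or r is true.
    At c: Box p requires p at every successor {c}.
      At c: p is true.
    So Box p is true at c.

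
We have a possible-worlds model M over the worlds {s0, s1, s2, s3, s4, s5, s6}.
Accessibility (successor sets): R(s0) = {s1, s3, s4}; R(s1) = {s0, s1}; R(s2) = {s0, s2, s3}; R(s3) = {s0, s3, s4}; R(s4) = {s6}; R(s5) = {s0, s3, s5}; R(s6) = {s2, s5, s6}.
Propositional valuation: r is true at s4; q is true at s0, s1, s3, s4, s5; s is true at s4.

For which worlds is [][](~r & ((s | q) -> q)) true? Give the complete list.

Recall that []ψ holds at a world iff ψ holds at every accessible world, and <>ψ holds iff ψ holds at some accessible world.
Let φ = [][](~r & ((s | q) -> q)). Evaluate φ at each world:
  s0 (successors {s1, s3, s4}): φ is false.
  s1 (successors {s0, s1}): φ is false.
  s2 (successors {s0, s2, s3}): φ is false.
  s3 (successors {s0, s3, s4}): φ is false.
  s4 (successors {s6}): φ is true.
  s5 (successors {s0, s3, s5}): φ is false.
  s6 (successors {s2, s5, s6}): φ is true.
For instance, at s3:
  At s3: [][](~r & ((s | q) -> q)) requires [](~r & ((s | q) -> q)) at every successor {s0, s3, s4}.
    [](~r & ((s | q) -> q)) fails at s0, so [][](~r & ((s | q) -> q)) is false at s3.
      At s0: [](~r & ((s | q) -> q)) requires ~r & ((s | q) -> q) at every successor {s1, s3, s4}.
        ~r & ((s | q) -> q) fails at s4, so [](~r & ((s | q) -> q)) is false at s0.
Satisfying worlds: {s4, s6}

s4, s6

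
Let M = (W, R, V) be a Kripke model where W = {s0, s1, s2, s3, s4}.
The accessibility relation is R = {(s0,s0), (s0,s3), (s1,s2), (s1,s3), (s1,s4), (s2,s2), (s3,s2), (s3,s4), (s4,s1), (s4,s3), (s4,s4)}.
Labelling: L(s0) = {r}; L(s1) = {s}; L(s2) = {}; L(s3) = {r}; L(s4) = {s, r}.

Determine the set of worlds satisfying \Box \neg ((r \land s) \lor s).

s0, s2

Let φ = \Box \neg ((r \land s) \lor s). Evaluate φ at each world:
  s0 (successors {s0, s3}): φ is true.
  s1 (successors {s2, s3, s4}): φ is false.
  s2 (successors {s2}): φ is true.
  s3 (successors {s2, s4}): φ is false.
  s4 (successors {s1, s3, s4}): φ is false.
For instance, at s2:
  At s2: \Box \neg ((r \land s) \lor s) requires \neg ((r \land s) \lor s) at every successor {s2}.
    At s2: \neg ((r \land s) \lor s) is true.
  So \Box \neg ((r \land s) \lor s) is true at s2.
Satisfying worlds: {s0, s2}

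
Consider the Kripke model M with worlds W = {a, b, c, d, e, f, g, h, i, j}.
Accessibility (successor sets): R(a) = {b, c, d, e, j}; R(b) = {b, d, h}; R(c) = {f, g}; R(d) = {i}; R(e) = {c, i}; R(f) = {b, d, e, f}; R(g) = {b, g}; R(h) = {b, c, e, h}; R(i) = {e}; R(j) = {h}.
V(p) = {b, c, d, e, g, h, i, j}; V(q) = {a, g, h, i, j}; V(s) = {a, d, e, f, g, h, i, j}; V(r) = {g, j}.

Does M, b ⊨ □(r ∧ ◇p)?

No

At b: □(r ∧ ◇p) requires r ∧ ◇p at every successor {b, d, h}.
  r ∧ ◇p fails at b, so □(r ∧ ◇p) is false at b.
    At b: r is false, ◇p is true, so r ∧ ◇p is false.
      At b: ◇p requires p at some successor in {b, d, h}.
        p holds at b, so ◇p is true at b.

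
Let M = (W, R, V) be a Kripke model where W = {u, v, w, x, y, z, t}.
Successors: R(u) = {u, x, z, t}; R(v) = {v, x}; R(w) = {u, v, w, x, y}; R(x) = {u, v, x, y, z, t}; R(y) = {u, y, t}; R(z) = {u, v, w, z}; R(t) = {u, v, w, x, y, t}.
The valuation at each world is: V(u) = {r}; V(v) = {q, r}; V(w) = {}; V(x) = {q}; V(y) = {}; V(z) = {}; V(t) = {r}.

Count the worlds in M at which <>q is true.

Recall that <>ψ holds at a world iff ψ holds at some accessible world.
Let φ = <>q. Evaluate φ at each world:
  u (successors {u, x, z, t}): φ is true.
  v (successors {v, x}): φ is true.
  w (successors {u, v, w, x, y}): φ is true.
  x (successors {u, v, x, y, z, t}): φ is true.
  y (successors {u, y, t}): φ is false.
  z (successors {u, v, w, z}): φ is true.
  t (successors {u, v, w, x, y, t}): φ is true.
For instance, at z:
  At z: <>q requires q at some successor in {u, v, w, z}.
    q holds at v, so <>q is true at z.
Satisfying worlds: {u, v, w, x, z, t}

6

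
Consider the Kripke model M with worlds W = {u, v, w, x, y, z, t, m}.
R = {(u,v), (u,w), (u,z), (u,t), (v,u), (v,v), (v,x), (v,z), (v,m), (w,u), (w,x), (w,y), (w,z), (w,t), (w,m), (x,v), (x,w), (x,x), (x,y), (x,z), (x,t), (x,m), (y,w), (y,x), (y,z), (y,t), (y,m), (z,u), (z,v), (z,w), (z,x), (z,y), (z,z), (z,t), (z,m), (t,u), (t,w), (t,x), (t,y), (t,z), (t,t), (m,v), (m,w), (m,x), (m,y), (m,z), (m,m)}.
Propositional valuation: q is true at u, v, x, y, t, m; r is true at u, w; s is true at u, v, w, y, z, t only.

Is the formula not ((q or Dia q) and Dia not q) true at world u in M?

Recall that Dia ψ holds at a world iff ψ holds at some accessible world.
At u: (q or Dia q) and Dia not q is true, so not ((q or Dia q) and Dia not q) is false.
  At u: q or Dia q is true, Dia not q is true, so (q or Dia q) and Dia not q is true.
    At u: q is true, Dia q is true, so q or Dia q is true.
      At u: Dia q requires q at some successor in {v, w, z, t}.
        q holds at v, so Dia q is true at u.
    At u: Dia not q requires not q at some successor in {v, w, z, t}.
      not q holds at w, so Dia not q is true at u.

No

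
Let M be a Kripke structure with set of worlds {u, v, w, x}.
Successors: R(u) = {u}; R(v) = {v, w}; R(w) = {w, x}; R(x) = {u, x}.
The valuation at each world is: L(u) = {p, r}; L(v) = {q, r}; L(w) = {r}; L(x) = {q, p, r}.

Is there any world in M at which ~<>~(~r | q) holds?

Recall that <>ψ holds at a world iff ψ holds at some accessible world.
Let φ = ~<>~(~r | q). Evaluate φ at each world:
  u (successors {u}): φ is false.
  v (successors {v, w}): φ is false.
  w (successors {w, x}): φ is false.
  x (successors {u, x}): φ is false.
For instance, at u:
  At u: <>~(~r | q) is true, so ~<>~(~r | q) is false.
    At u: <>~(~r | q) requires ~(~r | q) at some successor in {u}.
      ~(~r | q) holds at u, so <>~(~r | q) is true at u.

No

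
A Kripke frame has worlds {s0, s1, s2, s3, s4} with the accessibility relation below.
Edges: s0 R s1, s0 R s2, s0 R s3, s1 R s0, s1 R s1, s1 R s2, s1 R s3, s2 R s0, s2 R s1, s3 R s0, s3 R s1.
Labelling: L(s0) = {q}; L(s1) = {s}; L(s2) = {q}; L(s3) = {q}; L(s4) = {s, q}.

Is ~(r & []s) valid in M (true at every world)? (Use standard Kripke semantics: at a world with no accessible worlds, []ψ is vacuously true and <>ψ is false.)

Yes

Recall that []ψ holds at a world iff ψ holds at every accessible world, and <>ψ holds iff ψ holds at some accessible world.
Let φ = ~(r & []s). Evaluate φ at each world:
  s0 (successors {s1, s2, s3}): φ is true.
  s1 (successors {s0, s1, s2, s3}): φ is true.
  s2 (successors {s0, s1}): φ is true.
  s3 (successors {s0, s1}): φ is true.
  s4 (successors ∅): φ is true.
For instance, at s3:
  At s3: r & []s is false, so ~(r & []s) is true.
    At s3: r is false, []s is false, so r & []s is false.
      At s3: []s requires s at every successor {s0, s1}.
        s fails at s0, so []s is false at s3.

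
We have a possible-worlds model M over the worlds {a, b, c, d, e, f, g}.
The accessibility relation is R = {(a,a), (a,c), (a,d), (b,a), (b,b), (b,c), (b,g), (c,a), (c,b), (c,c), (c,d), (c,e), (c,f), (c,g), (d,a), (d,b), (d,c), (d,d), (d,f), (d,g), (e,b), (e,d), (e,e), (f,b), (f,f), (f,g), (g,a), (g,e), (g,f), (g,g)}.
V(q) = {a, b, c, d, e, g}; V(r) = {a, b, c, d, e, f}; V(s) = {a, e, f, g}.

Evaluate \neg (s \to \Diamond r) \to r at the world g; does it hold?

Yes

At g: \neg (s \to \Diamond r) is false, r is false, so \neg (s \to \Diamond r) \to r is true.
  At g: s \to \Diamond r is true, so \neg (s \to \Diamond r) is false.
    At g: s is true, \Diamond r is true, so s \to \Diamond r is true.
      At g: \Diamond r requires r at some successor in {a, e, f, g}.
        r holds at a, so \Diamond r is true at g.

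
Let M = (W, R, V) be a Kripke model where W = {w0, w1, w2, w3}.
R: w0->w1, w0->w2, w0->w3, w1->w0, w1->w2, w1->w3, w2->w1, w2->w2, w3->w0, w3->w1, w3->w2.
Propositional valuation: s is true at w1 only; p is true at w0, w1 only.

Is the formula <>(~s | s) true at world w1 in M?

Yes

At w1: <>(~s | s) requires ~s | s at some successor in {w0, w2, w3}.
  ~s | s holds at w0, so <>(~s | s) is true at w1.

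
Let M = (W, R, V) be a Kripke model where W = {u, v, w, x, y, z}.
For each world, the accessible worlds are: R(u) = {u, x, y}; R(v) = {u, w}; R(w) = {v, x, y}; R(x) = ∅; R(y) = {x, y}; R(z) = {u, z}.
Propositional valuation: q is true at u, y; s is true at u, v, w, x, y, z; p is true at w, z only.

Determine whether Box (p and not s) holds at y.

No

At y: Box (p and not s) requires p and not s at every successor {x, y}.
  p and not s fails at x, so Box (p and not s) is false at y.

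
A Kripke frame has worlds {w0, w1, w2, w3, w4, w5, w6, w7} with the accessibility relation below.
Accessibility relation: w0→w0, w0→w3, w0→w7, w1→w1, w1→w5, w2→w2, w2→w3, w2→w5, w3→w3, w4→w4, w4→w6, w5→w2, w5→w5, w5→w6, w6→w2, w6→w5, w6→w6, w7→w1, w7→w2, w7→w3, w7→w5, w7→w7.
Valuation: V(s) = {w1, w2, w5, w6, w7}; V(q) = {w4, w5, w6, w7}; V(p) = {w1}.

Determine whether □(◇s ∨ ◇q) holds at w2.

No

Recall that □ψ holds at a world iff ψ holds at every accessible world, and ◇ψ holds iff ψ holds at some accessible world.
At w2: □(◇s ∨ ◇q) requires ◇s ∨ ◇q at every successor {w2, w3, w5}.
  ◇s ∨ ◇q fails at w3, so □(◇s ∨ ◇q) is false at w2.
    At w3: ◇s is false, ◇q is false, so ◇s ∨ ◇q is false.
      At w3: ◇s requires s at some successor in {w3}.
        At w3: s is false.
      So ◇s is false at w3.
      At w3: ◇q requires q at some successor in {w3}.
        At w3: q is false.
      So ◇q is false at w3.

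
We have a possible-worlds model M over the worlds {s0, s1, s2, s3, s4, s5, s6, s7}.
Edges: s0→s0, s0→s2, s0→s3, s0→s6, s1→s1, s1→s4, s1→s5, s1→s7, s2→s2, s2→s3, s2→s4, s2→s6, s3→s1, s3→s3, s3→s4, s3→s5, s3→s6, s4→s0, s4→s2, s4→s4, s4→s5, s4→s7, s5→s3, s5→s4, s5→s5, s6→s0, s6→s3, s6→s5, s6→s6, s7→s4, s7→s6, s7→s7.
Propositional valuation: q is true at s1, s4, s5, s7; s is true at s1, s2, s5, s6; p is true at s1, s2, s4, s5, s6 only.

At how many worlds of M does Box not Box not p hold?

Let φ = Box not Box not p. Evaluate φ at each world:
  s0 (successors {s0, s2, s3, s6}): φ is true.
  s1 (successors {s1, s4, s5, s7}): φ is true.
  s2 (successors {s2, s3, s4, s6}): φ is true.
  s3 (successors {s1, s3, s4, s5, s6}): φ is true.
  s4 (successors {s0, s2, s4, s5, s7}): φ is true.
  s5 (successors {s3, s4, s5}): φ is true.
  s6 (successors {s0, s3, s5, s6}): φ is true.
  s7 (successors {s4, s6, s7}): φ is true.
For instance, at s3:
  At s3: Box not Box not p requires not Box not p at every successor {s1, s3, s4, s5, s6}.
    At s1: not Box not p is true.
    At s3: not Box not p is true.
    At s4: not Box not p is true.
    At s5: not Box not p is true.
    At s6: not Box not p is true.
  So Box not Box not p is true at s3.
Satisfying worlds: {s0, s1, s2, s3, s4, s5, s6, s7}

8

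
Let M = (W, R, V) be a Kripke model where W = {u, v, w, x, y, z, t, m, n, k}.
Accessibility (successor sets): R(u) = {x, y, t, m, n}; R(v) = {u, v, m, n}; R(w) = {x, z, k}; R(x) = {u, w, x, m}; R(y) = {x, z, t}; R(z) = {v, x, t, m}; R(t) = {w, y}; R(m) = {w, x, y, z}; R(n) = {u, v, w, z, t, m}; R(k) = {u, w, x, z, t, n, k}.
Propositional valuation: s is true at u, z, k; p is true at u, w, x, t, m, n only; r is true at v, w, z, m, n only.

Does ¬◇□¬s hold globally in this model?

Let φ = ¬◇□¬s. Evaluate φ at each world:
  u (successors {x, y, t, m, n}): φ is false.
  v (successors {u, v, m, n}): φ is false.
  w (successors {x, z, k}): φ is false.
  x (successors {u, w, x, m}): φ is false.
  y (successors {x, z, t}): φ is false.
  z (successors {v, x, t, m}): φ is false.
  t (successors {w, y}): φ is true.
  m (successors {w, x, y, z}): φ is false.
  n (successors {u, v, w, z, t, m}): φ is false.
  k (successors {u, w, x, z, t, n, k}): φ is false.
Detail at u (counterexample):
  At u: ◇□¬s is true, so ¬◇□¬s is false.
    At u: ◇□¬s requires □¬s at some successor in {x, y, t, m, n}.
      □¬s holds at t, so ◇□¬s is true at u.

No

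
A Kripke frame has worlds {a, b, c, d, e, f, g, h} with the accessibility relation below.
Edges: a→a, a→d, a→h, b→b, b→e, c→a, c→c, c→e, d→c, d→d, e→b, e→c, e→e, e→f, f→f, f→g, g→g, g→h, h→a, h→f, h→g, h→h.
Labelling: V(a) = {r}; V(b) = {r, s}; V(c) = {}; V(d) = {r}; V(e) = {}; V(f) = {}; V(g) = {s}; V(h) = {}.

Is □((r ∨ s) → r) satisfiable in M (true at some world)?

Let φ = □((r ∨ s) → r). Evaluate φ at each world:
  a (successors {a, d, h}): φ is true.
  b (successors {b, e}): φ is true.
  c (successors {a, c, e}): φ is true.
  d (successors {c, d}): φ is true.
  e (successors {b, c, e, f}): φ is true.
  f (successors {f, g}): φ is false.
  g (successors {g, h}): φ is false.
  h (successors {a, f, g, h}): φ is false.
Detail at a (witness):
  At a: □((r ∨ s) → r) requires (r ∨ s) → r at every successor {a, d, h}.
    At a: (r ∨ s) → r is true.
    At d: (r ∨ s) → r is true.
    At h: (r ∨ s) → r is true.
  So □((r ∨ s) → r) is true at a.

Yes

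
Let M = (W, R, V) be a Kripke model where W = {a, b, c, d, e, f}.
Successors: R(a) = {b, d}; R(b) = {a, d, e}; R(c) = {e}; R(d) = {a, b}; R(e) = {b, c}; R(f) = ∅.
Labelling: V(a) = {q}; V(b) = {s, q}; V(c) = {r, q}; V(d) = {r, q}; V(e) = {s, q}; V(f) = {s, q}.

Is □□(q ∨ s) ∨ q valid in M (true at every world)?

Yes

Let φ = □□(q ∨ s) ∨ q. Evaluate φ at each world:
  a (successors {b, d}): φ is true.
  b (successors {a, d, e}): φ is true.
  c (successors {e}): φ is true.
  d (successors {a, b}): φ is true.
  e (successors {b, c}): φ is true.
  f (successors ∅): φ is true.
For instance, at c:
  At c: □□(q ∨ s) is true, q is true, so □□(q ∨ s) ∨ q is true.
    At c: □□(q ∨ s) requires □(q ∨ s) at every successor {e}.
      At e: □(q ∨ s) is true.
    So □□(q ∨ s) is true at c.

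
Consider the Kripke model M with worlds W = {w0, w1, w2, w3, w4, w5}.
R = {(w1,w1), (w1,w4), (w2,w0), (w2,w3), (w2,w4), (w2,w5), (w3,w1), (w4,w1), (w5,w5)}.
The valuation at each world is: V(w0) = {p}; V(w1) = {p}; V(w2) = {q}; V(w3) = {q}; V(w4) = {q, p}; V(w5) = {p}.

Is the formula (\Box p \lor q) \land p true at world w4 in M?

Yes

At w4: \Box p \lor q is true, p is true, so (\Box p \lor q) \land p is true.
  At w4: \Box p is true, q is true, so \Box p \lor q is true.
    At w4: \Box p requires p at every successor {w1}.
      At w1: p is true.
    So \Box p is true at w4.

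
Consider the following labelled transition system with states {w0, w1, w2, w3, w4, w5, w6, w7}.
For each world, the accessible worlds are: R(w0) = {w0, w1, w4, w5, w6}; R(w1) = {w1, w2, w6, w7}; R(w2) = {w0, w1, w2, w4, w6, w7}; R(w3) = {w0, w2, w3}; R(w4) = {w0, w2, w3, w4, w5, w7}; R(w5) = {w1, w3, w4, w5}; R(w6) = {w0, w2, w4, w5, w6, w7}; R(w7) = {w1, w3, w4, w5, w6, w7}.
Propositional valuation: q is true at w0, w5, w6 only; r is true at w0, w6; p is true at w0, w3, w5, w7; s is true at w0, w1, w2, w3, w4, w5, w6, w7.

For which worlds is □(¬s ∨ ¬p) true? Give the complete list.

none

Let φ = □(¬s ∨ ¬p). Evaluate φ at each world:
  w0 (successors {w0, w1, w4, w5, w6}): φ is false.
  w1 (successors {w1, w2, w6, w7}): φ is false.
  w2 (successors {w0, w1, w2, w4, w6, w7}): φ is false.
  w3 (successors {w0, w2, w3}): φ is false.
  w4 (successors {w0, w2, w3, w4, w5, w7}): φ is false.
  w5 (successors {w1, w3, w4, w5}): φ is false.
  w6 (successors {w0, w2, w4, w5, w6, w7}): φ is false.
  w7 (successors {w1, w3, w4, w5, w6, w7}): φ is false.
For instance, at w3:
  At w3: □(¬s ∨ ¬p) requires ¬s ∨ ¬p at every successor {w0, w2, w3}.
    ¬s ∨ ¬p fails at w0, so □(¬s ∨ ¬p) is false at w3.
Satisfying worlds: none.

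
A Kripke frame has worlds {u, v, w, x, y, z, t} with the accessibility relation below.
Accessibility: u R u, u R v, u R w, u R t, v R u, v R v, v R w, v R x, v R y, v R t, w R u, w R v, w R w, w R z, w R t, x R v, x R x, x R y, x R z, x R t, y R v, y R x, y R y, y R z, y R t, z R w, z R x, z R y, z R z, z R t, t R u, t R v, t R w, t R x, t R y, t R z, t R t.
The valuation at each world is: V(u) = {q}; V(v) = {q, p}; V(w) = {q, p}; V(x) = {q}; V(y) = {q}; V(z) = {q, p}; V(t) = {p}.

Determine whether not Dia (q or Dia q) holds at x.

No

At x: Dia (q or Dia q) is true, so not Dia (q or Dia q) is false.
  At x: Dia (q or Dia q) requires q or Dia q at some successor in {v, x, y, z, t}.
    q or Dia q holds at v, so Dia (q or Dia q) is true at x.
      At v: q is true, Dia q is true, so q or Dia q is true.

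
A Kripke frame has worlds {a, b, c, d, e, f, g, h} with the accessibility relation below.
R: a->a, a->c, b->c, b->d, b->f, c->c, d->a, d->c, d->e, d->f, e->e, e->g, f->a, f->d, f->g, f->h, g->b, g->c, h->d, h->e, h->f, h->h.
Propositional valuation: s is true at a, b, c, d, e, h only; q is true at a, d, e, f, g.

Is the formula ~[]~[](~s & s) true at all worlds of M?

Let φ = ~[]~[](~s & s). Evaluate φ at each world:
  a (successors {a, c}): φ is false.
  b (successors {c, d, f}): φ is false.
  c (successors {c}): φ is false.
  d (successors {a, c, e, f}): φ is false.
  e (successors {e, g}): φ is false.
  f (successors {a, d, g, h}): φ is false.
  g (successors {b, c}): φ is false.
  h (successors {d, e, f, h}): φ is false.
Detail at a (counterexample):
  At a: []~[](~s & s) is true, so ~[]~[](~s & s) is false.
    At a: []~[](~s & s) requires ~[](~s & s) at every successor {a, c}.
      At a: ~[](~s & s) is true.
      At c: ~[](~s & s) is true.
    So []~[](~s & s) is true at a.

No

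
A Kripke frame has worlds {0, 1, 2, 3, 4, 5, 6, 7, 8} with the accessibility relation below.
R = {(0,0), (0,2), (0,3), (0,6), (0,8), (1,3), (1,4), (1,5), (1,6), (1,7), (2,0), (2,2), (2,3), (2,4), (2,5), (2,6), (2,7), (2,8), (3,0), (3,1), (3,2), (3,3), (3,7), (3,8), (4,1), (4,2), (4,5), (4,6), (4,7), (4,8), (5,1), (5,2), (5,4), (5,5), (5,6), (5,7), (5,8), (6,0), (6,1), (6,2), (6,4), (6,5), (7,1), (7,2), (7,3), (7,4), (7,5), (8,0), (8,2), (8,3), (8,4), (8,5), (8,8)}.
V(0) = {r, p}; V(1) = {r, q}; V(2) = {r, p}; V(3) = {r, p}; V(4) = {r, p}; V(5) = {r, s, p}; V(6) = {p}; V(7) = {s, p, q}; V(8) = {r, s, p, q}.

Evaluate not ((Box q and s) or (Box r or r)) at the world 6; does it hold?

No

At 6: (Box q and s) or (Box r or r) is true, so not ((Box q and s) or (Box r or r)) is false.
  At 6: Box q and s is false, Box r or r is true, so (Box q and s) or (Box r or r) is true.
    At 6: Box q is false, s is false, so Box q and s is false.
      At 6: Box q requires q at every successor {0, 1, 2, 4, 5}.
        q fails at 0, so Box q is false at 6.
    At 6: Box r is true, r is false, so Box r or r is true.
      At 6: Box r requires r at every successor {0, 1, 2, 4, 5}.
        At 0: r is true.
        At 1: r is true.
        At 2: r is true.
        At 4: r is true.
        At 5: r is true.
      So Box r is true at 6.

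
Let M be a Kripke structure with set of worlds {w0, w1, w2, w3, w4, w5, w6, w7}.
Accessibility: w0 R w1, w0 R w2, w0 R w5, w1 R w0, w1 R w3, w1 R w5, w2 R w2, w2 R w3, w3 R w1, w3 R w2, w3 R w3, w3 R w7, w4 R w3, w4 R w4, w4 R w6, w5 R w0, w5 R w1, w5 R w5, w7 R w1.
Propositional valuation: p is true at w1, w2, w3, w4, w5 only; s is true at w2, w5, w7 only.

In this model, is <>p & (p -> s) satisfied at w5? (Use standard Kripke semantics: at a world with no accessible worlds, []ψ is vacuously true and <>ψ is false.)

Recall that <>ψ holds at a world iff ψ holds at some accessible world.
At w5: <>p is true, p -> s is true, so <>p & (p -> s) is true.
  At w5: <>p requires p at some successor in {w0, w1, w5}.
    p holds at w1, so <>p is true at w5.

Yes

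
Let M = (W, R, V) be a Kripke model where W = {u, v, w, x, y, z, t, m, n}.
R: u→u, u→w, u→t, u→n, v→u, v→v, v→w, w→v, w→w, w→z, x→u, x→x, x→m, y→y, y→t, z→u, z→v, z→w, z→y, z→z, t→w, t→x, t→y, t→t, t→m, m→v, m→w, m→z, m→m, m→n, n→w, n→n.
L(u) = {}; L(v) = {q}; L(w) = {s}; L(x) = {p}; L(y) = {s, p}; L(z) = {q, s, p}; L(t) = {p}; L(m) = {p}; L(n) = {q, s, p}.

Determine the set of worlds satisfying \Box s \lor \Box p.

Let φ = \Box s \lor \Box p. Evaluate φ at each world:
  u (successors {u, w, t, n}): φ is false.
  v (successors {u, v, w}): φ is false.
  w (successors {v, w, z}): φ is false.
  x (successors {u, x, m}): φ is false.
  y (successors {y, t}): φ is true.
  z (successors {u, v, w, y, z}): φ is false.
  t (successors {w, x, y, t, m}): φ is false.
  m (successors {v, w, z, m, n}): φ is false.
  n (successors {w, n}): φ is true.
For instance, at y:
  At y: \Box s is false, \Box p is true, so \Box s \lor \Box p is true.
    At y: \Box s requires s at every successor {y, t}.
      s fails at t, so \Box s is false at y.
    At y: \Box p requires p at every successor {y, t}.
      At y: p is true.
      At t: p is true.
    So \Box p is true at y.
Satisfying worlds: {y, n}

y, n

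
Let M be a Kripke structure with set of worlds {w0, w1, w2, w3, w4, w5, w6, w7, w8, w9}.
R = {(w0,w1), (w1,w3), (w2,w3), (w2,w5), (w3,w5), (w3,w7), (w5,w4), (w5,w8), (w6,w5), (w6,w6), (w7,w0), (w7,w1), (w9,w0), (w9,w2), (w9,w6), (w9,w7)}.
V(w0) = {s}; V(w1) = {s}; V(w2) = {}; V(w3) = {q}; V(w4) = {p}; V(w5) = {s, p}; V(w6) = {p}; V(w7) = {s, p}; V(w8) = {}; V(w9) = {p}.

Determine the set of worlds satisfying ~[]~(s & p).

Let φ = ~[]~(s & p). Evaluate φ at each world:
  w0 (successors {w1}): φ is false.
  w1 (successors {w3}): φ is false.
  w2 (successors {w3, w5}): φ is true.
  w3 (successors {w5, w7}): φ is true.
  w4 (successors ∅): φ is false.
  w5 (successors {w4, w8}): φ is false.
  w6 (successors {w5, w6}): φ is true.
  w7 (successors {w0, w1}): φ is false.
  w8 (successors ∅): φ is false.
  w9 (successors {w0, w2, w6, w7}): φ is true.
For instance, at w2:
  At w2: []~(s & p) is false, so ~[]~(s & p) is true.
    At w2: []~(s & p) requires ~(s & p) at every successor {w3, w5}.
      ~(s & p) fails at w5, so []~(s & p) is false at w2.
Satisfying worlds: {w2, w3, w6, w9}

w2, w3, w6, w9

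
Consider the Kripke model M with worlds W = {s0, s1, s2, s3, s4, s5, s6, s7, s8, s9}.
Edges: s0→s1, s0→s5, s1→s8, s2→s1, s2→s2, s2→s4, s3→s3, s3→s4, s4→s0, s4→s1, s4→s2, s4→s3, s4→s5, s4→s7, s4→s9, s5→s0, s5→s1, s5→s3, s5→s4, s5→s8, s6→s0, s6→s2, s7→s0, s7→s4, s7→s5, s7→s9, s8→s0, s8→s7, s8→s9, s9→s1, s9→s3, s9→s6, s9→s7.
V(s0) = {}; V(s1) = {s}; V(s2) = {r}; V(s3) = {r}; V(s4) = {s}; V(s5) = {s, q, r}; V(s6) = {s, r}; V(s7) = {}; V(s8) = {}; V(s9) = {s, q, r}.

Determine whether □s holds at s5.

No

At s5: □s requires s at every successor {s0, s1, s3, s4, s8}.
  s fails at s0, so □s is false at s5.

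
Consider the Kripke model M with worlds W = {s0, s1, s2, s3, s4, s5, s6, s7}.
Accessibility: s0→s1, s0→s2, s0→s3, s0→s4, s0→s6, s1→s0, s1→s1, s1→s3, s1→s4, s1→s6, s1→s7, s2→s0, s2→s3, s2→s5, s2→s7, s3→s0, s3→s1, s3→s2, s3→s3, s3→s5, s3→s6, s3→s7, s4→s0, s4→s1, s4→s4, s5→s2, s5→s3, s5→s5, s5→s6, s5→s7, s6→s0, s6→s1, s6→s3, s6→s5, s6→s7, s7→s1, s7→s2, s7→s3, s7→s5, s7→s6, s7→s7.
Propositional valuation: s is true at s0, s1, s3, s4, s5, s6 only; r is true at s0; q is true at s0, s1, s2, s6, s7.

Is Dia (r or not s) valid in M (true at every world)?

Yes

Recall that Dia ψ holds at a world iff ψ holds at some accessible world.
Let φ = Dia (r or not s). Evaluate φ at each world:
  s0 (successors {s1, s2, s3, s4, s6}): φ is true.
  s1 (successors {s0, s1, s3, s4, s6, s7}): φ is true.
  s2 (successors {s0, s3, s5, s7}): φ is true.
  s3 (successors {s0, s1, s2, s3, s5, s6, s7}): φ is true.
  s4 (successors {s0, s1, s4}): φ is true.
  s5 (successors {s2, s3, s5, s6, s7}): φ is true.
  s6 (successors {s0, s1, s3, s5, s7}): φ is true.
  s7 (successors {s1, s2, s3, s5, s6, s7}): φ is true.
For instance, at s7:
  At s7: Dia (r or not s) requires r or not s at some successor in {s1, s2, s3, s5, s6, s7}.
    r or not s holds at s2, so Dia (r or not s) is true at s7.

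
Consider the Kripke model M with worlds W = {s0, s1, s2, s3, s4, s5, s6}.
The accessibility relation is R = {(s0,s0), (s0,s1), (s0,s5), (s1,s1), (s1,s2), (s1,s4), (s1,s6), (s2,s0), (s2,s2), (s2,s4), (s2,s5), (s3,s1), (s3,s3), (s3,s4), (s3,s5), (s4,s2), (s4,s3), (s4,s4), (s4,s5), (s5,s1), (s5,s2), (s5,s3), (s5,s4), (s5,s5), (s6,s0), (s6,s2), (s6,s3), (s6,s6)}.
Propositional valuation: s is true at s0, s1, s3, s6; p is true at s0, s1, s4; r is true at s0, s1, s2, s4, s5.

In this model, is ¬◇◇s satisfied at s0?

At s0: ◇◇s is true, so ¬◇◇s is false.
  At s0: ◇◇s requires ◇s at some successor in {s0, s1, s5}.
    ◇s holds at s0, so ◇◇s is true at s0.
      At s0: ◇s requires s at some successor in {s0, s1, s5}.
        s holds at s0, so ◇s is true at s0.

No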